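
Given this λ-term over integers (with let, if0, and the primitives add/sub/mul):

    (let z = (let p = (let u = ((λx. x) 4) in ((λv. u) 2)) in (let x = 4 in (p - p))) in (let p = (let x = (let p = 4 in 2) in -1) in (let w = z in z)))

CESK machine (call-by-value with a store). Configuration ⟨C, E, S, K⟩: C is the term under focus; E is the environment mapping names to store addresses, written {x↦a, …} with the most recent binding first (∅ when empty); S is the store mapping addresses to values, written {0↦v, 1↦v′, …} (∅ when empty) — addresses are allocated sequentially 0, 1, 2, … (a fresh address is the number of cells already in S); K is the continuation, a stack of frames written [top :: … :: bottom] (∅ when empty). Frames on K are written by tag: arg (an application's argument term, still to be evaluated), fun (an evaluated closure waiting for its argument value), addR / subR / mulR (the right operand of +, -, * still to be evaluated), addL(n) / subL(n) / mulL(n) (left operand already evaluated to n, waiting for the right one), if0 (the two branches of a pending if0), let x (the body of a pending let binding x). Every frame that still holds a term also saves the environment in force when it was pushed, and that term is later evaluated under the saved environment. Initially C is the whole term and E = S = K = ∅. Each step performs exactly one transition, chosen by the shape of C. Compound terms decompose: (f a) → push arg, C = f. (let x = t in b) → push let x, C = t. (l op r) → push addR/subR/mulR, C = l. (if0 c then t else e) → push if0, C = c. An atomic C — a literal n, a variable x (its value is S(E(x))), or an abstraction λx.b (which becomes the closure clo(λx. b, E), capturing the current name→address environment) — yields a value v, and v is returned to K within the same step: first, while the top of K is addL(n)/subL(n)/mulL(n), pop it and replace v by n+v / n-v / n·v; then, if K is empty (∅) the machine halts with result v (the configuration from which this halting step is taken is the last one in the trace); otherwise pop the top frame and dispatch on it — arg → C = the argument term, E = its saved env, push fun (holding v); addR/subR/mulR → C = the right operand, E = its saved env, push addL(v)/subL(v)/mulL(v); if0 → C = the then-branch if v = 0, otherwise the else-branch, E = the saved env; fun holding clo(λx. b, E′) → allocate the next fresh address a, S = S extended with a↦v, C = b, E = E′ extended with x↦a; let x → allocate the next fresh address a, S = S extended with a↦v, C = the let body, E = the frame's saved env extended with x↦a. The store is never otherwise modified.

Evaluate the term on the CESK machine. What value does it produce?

Answer: 0

Derivation:
[0] <C=(let z = (let p = (let u = ((λx. x) 4) in ((λv. u) 2)) in (let x = 4 in (p - p))) in (let p = (let x = (let p = 4 in 2) in -1) in (let w = z in z))), E=∅, S=∅, K=∅>
[1] <C=(let p = (let u = ((λx. x) 4) in ((λv. u) 2)) in (let x = 4 in (p - p))), E=∅, S=∅, K=[let z]>
[2] <C=(let u = ((λx. x) 4) in ((λv. u) 2)), E=∅, S=∅, K=[let p :: let z]>
[3] <C=((λx. x) 4), E=∅, S=∅, K=[let u :: let p :: let z]>
[4] <C=(λx. x), E=∅, S=∅, K=[arg :: let u :: let p :: let z]>
[5] <C=4, E=∅, S=∅, K=[fun :: let u :: let p :: let z]>
[6] <C=x, E={x↦0}, S={0↦4}, K=[let u :: let p :: let z]>
[7] <C=((λv. u) 2), E={u↦1}, S={0↦4, 1↦4}, K=[let p :: let z]>
[8] <C=(λv. u), E={u↦1}, S={0↦4, 1↦4}, K=[arg :: let p :: let z]>
[9] <C=2, E={u↦1}, S={0↦4, 1↦4}, K=[fun :: let p :: let z]>
[10] <C=u, E={v↦2, u↦1}, S={0↦4, 1↦4, 2↦2}, K=[let p :: let z]>
[11] <C=(let x = 4 in (p - p)), E={p↦3}, S={0↦4, 1↦4, 2↦2, 3↦4}, K=[let z]>
[12] <C=4, E={p↦3}, S={0↦4, 1↦4, 2↦2, 3↦4}, K=[let x :: let z]>
[13] <C=(p - p), E={x↦4, p↦3}, S={0↦4, 1↦4, 2↦2, 3↦4, 4↦4}, K=[let z]>
[14] <C=p, E={x↦4, p↦3}, S={0↦4, 1↦4, 2↦2, 3↦4, 4↦4}, K=[subR :: let z]>
[15] <C=p, E={x↦4, p↦3}, S={0↦4, 1↦4, 2↦2, 3↦4, 4↦4}, K=[subL(4) :: let z]>
[16] <C=(let p = (let x = (let p = 4 in 2) in -1) in (let w = z in z)), E={z↦5}, S={0↦4, 1↦4, 2↦2, 3↦4, 4↦4, 5↦0}, K=∅>
[17] <C=(let x = (let p = 4 in 2) in -1), E={z↦5}, S={0↦4, 1↦4, 2↦2, 3↦4, 4↦4, 5↦0}, K=[let p]>
[18] <C=(let p = 4 in 2), E={z↦5}, S={0↦4, 1↦4, 2↦2, 3↦4, 4↦4, 5↦0}, K=[let x :: let p]>
[19] <C=4, E={z↦5}, S={0↦4, 1↦4, 2↦2, 3↦4, 4↦4, 5↦0}, K=[let p :: let x :: let p]>
[20] <C=2, E={p↦6, z↦5}, S={0↦4, 1↦4, 2↦2, 3↦4, 4↦4, 5↦0, 6↦4}, K=[let x :: let p]>
[21] <C=-1, E={x↦7, z↦5}, S={0↦4, 1↦4, 2↦2, 3↦4, 4↦4, 5↦0, 6↦4, 7↦2}, K=[let p]>
[22] <C=(let w = z in z), E={p↦8, z↦5}, S={0↦4, 1↦4, 2↦2, 3↦4, 4↦4, 5↦0, 6↦4, 7↦2, 8↦-1}, K=∅>
[23] <C=z, E={p↦8, z↦5}, S={0↦4, 1↦4, 2↦2, 3↦4, 4↦4, 5↦0, 6↦4, 7↦2, 8↦-1}, K=[let w]>
[24] <C=z, E={w↦9, p↦8, z↦5}, S={0↦4, 1↦4, 2↦2, 3↦4, 4↦4, 5↦0, 6↦4, 7↦2, 8↦-1, 9↦0}, K=∅>
→ final value 0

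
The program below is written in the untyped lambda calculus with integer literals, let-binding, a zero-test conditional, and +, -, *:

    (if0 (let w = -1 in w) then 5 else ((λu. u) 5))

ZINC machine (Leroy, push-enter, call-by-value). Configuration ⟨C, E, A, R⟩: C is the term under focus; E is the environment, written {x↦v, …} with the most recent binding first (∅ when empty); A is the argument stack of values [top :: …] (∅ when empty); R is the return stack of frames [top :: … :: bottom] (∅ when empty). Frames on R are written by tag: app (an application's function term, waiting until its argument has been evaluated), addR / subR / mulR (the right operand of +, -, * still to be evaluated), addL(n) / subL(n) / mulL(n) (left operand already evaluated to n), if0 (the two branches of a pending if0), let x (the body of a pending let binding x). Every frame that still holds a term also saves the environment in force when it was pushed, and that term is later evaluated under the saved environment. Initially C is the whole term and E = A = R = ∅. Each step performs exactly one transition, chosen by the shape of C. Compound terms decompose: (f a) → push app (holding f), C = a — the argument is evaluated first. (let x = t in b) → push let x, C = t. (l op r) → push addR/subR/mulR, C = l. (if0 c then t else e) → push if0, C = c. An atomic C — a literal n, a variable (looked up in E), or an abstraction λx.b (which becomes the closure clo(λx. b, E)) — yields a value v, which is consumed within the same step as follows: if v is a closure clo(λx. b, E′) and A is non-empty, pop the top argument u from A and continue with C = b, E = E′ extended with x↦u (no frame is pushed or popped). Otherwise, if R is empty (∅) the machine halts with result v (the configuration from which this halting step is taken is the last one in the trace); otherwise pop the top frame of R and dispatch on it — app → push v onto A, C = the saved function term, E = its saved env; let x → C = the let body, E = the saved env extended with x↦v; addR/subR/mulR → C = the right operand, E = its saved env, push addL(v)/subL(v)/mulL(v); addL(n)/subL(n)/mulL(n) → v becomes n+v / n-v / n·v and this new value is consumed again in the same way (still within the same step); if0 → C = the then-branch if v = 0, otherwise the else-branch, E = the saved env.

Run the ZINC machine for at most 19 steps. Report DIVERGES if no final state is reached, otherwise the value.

Answer: 5

Machine steps:
step 0: ⟨C=(if0 (let w = -1 in w) then 5 else ((λu. u) 5)); E=∅; A=∅; R=∅⟩
step 1: ⟨C=(let w = -1 in w); E=∅; A=∅; R=[if0]⟩
step 2: ⟨C=-1; E=∅; A=∅; R=[let w :: if0]⟩
step 3: ⟨C=w; E={w↦-1}; A=∅; R=[if0]⟩
step 4: ⟨C=((λu. u) 5); E=∅; A=∅; R=∅⟩
step 5: ⟨C=5; E=∅; A=∅; R=[app]⟩
step 6: ⟨C=(λu. u); E=∅; A=[5]; R=∅⟩
step 7: ⟨C=u; E={u↦5}; A=∅; R=∅⟩
→ final value 5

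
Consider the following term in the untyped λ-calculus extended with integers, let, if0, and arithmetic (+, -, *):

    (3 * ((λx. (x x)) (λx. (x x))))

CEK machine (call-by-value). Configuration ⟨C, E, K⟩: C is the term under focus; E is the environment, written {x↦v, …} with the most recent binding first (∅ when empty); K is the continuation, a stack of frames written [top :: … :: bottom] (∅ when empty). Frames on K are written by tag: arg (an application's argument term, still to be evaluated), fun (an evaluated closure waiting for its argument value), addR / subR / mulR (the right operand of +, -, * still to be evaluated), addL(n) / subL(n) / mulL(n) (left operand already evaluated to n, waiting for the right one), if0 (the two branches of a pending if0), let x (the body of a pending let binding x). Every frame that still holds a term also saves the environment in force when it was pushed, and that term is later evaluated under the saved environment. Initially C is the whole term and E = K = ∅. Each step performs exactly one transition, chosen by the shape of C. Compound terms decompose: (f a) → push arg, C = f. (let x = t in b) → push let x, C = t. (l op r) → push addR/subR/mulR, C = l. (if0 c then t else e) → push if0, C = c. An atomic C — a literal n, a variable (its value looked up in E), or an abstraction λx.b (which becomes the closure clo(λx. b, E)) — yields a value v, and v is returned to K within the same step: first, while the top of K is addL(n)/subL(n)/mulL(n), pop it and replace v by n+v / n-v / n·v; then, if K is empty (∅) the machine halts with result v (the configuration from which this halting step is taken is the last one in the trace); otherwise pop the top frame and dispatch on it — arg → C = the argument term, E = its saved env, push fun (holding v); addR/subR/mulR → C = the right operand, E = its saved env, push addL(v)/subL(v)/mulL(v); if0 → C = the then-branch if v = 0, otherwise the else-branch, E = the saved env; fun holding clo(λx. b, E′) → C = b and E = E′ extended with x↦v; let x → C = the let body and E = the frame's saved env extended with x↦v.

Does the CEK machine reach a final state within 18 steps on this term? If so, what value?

t=0: [C=(3 * ((λx. (x x)) (λx. (x x)))) | E=∅ | K=∅]
t=1: [C=3 | E=∅ | K=[mulR]]
t=2: [C=((λx. (x x)) (λx. (x x))) | E=∅ | K=[mulL(3)]]
t=3: [C=(λx. (x x)) | E=∅ | K=[arg :: mulL(3)]]
t=4: [C=(λx. (x x)) | E=∅ | K=[fun :: mulL(3)]]
t=5: [C=(x x) | E={x↦clo(λx. (x x), ∅)} | K=[mulL(3)]]
t=6: [C=x | E={x↦clo(λx. (x x), ∅)} | K=[arg :: mulL(3)]]
t=7: [C=x | E={x↦clo(λx. (x x), ∅)} | K=[fun :: mulL(3)]]
… configuration repeats with period 3 (steps 5–7 recur indefinitely) …

Answer: DIVERGES (no final state within 18 steps)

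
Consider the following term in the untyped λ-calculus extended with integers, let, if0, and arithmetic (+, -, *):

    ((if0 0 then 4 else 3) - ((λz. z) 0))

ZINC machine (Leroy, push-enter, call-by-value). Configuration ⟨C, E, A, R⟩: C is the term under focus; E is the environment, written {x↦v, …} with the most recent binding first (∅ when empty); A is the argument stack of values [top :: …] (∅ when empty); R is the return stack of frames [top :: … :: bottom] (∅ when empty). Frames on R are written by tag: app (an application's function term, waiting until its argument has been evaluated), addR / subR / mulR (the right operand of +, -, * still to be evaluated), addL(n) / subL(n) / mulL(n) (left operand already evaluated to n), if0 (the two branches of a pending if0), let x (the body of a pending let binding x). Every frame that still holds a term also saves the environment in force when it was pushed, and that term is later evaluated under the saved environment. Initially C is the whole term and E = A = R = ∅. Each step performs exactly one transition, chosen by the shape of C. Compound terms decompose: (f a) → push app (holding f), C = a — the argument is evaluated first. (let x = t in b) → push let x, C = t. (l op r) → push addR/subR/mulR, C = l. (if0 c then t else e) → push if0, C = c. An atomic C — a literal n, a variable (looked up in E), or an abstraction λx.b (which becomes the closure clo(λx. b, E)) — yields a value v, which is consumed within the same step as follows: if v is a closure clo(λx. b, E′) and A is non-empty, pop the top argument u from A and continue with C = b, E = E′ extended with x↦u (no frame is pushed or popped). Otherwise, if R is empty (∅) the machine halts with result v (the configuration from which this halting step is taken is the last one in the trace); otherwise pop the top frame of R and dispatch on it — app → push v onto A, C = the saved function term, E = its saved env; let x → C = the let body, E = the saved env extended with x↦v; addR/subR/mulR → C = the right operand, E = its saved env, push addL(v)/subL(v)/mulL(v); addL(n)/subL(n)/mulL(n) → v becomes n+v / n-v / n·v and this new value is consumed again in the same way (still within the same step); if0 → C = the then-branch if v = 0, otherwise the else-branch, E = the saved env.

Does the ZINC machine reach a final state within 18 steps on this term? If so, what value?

0. ⟨C=((if0 0 then 4 else 3) - ((λz. z) 0)); E=∅; A=∅; R=∅⟩
1. ⟨C=(if0 0 then 4 else 3); E=∅; A=∅; R=[subR]⟩
2. ⟨C=0; E=∅; A=∅; R=[if0 :: subR]⟩
3. ⟨C=4; E=∅; A=∅; R=[subR]⟩
4. ⟨C=((λz. z) 0); E=∅; A=∅; R=[subL(4)]⟩
5. ⟨C=0; E=∅; A=∅; R=[app :: subL(4)]⟩
6. ⟨C=(λz. z); E=∅; A=[0]; R=[subL(4)]⟩
7. ⟨C=z; E={z↦0}; A=∅; R=[subL(4)]⟩
→ final value 4

Answer: 4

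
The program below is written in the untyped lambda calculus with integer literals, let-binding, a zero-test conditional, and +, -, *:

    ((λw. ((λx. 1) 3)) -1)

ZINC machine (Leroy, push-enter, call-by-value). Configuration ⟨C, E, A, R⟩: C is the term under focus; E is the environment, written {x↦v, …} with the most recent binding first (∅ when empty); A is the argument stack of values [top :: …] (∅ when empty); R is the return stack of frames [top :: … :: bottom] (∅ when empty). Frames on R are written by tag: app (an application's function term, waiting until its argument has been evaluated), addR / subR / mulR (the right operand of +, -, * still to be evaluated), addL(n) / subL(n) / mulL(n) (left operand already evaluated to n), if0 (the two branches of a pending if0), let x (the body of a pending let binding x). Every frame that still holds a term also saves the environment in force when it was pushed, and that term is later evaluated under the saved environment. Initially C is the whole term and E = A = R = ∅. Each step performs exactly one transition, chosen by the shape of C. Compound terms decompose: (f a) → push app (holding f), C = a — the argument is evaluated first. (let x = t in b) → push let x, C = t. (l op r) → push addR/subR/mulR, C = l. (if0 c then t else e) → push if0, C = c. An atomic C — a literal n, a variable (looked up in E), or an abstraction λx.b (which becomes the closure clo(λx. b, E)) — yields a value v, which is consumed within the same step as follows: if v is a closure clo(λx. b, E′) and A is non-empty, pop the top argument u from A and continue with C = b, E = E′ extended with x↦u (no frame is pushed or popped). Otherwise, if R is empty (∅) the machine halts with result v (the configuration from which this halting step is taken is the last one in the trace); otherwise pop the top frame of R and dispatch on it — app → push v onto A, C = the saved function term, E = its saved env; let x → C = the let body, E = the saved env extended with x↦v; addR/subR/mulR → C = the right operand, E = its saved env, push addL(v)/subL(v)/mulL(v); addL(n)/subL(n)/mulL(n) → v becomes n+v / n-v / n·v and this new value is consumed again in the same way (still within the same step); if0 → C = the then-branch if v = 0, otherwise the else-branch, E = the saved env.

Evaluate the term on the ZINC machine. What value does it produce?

[0] <C=((λw. ((λx. 1) 3)) -1), E=∅, A=∅, R=∅>
[1] <C=-1, E=∅, A=∅, R=[app]>
[2] <C=(λw. ((λx. 1) 3)), E=∅, A=[-1], R=∅>
[3] <C=((λx. 1) 3), E={w↦-1}, A=∅, R=∅>
[4] <C=3, E={w↦-1}, A=∅, R=[app]>
[5] <C=(λx. 1), E={w↦-1}, A=[3], R=∅>
[6] <C=1, E={x↦3, w↦-1}, A=∅, R=∅>
→ final value 1

Answer: 1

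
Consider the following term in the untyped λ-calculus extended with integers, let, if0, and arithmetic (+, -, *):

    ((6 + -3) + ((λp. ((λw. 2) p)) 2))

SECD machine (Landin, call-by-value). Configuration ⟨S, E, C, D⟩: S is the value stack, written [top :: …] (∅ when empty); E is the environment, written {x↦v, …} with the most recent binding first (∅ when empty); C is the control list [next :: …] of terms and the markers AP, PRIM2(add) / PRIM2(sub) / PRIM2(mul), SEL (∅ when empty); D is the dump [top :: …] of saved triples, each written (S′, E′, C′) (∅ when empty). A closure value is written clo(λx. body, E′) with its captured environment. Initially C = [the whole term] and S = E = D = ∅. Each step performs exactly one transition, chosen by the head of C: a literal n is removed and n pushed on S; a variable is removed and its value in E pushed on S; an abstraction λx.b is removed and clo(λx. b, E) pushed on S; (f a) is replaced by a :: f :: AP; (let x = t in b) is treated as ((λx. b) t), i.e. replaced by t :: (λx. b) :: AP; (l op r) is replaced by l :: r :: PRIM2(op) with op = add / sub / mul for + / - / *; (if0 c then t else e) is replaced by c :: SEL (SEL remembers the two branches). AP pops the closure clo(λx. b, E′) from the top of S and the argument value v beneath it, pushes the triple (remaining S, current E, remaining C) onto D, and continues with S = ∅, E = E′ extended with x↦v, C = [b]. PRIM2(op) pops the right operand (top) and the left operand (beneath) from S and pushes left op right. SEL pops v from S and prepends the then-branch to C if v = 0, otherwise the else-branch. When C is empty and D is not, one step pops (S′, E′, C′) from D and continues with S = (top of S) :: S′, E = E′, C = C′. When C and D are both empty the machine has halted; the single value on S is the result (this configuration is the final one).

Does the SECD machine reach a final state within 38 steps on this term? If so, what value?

[0] ⟨S=∅; E=∅; C=[((6 + -3) + ((λp. ((λw. 2) p)) 2))]; D=∅⟩
[1] ⟨S=∅; E=∅; C=[(6 + -3) :: ((λp. ((λw. 2) p)) 2) :: PRIM2(add)]; D=∅⟩
[2] ⟨S=∅; E=∅; C=[6 :: -3 :: PRIM2(add) :: ((λp. ((λw. 2) p)) 2) :: PRIM2(add)]; D=∅⟩
[3] ⟨S=[6]; E=∅; C=[-3 :: PRIM2(add) :: ((λp. ((λw. 2) p)) 2) :: PRIM2(add)]; D=∅⟩
[4] ⟨S=[-3 :: 6]; E=∅; C=[PRIM2(add) :: ((λp. ((λw. 2) p)) 2) :: PRIM2(add)]; D=∅⟩
[5] ⟨S=[3]; E=∅; C=[((λp. ((λw. 2) p)) 2) :: PRIM2(add)]; D=∅⟩
[6] ⟨S=[3]; E=∅; C=[2 :: (λp. ((λw. 2) p)) :: AP :: PRIM2(add)]; D=∅⟩
[7] ⟨S=[2 :: 3]; E=∅; C=[(λp. ((λw. 2) p)) :: AP :: PRIM2(add)]; D=∅⟩
[8] ⟨S=[clo(λp. ((λw. 2) p), ∅) :: 2 :: 3]; E=∅; C=[AP :: PRIM2(add)]; D=∅⟩
[9] ⟨S=∅; E={p↦2}; C=[((λw. 2) p)]; D=[([3], ∅, [PRIM2(add)])]⟩
[10] ⟨S=∅; E={p↦2}; C=[p :: (λw. 2) :: AP]; D=[([3], ∅, [PRIM2(add)])]⟩
[11] ⟨S=[2]; E={p↦2}; C=[(λw. 2) :: AP]; D=[([3], ∅, [PRIM2(add)])]⟩
[12] ⟨S=[clo(λw. 2, {p↦2}) :: 2]; E={p↦2}; C=[AP]; D=[([3], ∅, [PRIM2(add)])]⟩
[13] ⟨S=∅; E={w↦2, p↦2}; C=[2]; D=[(∅, {p↦2}, ∅) :: ([3], ∅, [PRIM2(add)])]⟩
[14] ⟨S=[2]; E={w↦2, p↦2}; C=∅; D=[(∅, {p↦2}, ∅) :: ([3], ∅, [PRIM2(add)])]⟩
[15] ⟨S=[2]; E={p↦2}; C=∅; D=[([3], ∅, [PRIM2(add)])]⟩
[16] ⟨S=[2 :: 3]; E=∅; C=[PRIM2(add)]; D=∅⟩
[17] ⟨S=[5]; E=∅; C=∅; D=∅⟩
→ final value 5

Answer: 5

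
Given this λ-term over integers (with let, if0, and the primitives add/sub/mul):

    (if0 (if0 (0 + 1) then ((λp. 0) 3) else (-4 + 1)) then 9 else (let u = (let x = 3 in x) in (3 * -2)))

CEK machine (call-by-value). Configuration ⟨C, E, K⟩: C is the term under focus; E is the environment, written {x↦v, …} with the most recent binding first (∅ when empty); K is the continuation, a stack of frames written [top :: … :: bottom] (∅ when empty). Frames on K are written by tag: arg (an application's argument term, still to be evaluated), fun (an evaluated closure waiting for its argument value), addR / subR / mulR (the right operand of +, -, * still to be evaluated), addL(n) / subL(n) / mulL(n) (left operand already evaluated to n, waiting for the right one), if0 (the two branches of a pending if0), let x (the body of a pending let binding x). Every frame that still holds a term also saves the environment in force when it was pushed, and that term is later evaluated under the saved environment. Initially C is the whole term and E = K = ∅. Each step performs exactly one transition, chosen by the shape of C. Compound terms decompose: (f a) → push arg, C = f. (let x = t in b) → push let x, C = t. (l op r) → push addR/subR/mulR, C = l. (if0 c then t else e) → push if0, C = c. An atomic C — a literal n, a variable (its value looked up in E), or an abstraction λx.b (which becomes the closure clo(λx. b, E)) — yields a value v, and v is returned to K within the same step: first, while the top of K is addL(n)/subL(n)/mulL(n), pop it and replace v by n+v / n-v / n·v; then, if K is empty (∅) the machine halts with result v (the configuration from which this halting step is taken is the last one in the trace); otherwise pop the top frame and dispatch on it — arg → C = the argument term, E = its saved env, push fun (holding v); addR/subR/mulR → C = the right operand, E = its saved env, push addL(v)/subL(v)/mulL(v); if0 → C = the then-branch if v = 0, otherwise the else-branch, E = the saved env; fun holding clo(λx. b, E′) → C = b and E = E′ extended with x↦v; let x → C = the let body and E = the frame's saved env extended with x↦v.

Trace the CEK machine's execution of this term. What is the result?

[0] [C=(if0 (if0 (0 + 1) then ((λp. 0) 3) else (-4 + 1)) then 9 else (let u = (let x = 3 in x) in (3 * -2))) | E=∅ | K=∅]
[1] [C=(if0 (0 + 1) then ((λp. 0) 3) else (-4 + 1)) | E=∅ | K=[if0]]
[2] [C=(0 + 1) | E=∅ | K=[if0 :: if0]]
[3] [C=0 | E=∅ | K=[addR :: if0 :: if0]]
[4] [C=1 | E=∅ | K=[addL(0) :: if0 :: if0]]
[5] [C=(-4 + 1) | E=∅ | K=[if0]]
[6] [C=-4 | E=∅ | K=[addR :: if0]]
[7] [C=1 | E=∅ | K=[addL(-4) :: if0]]
[8] [C=(let u = (let x = 3 in x) in (3 * -2)) | E=∅ | K=∅]
[9] [C=(let x = 3 in x) | E=∅ | K=[let u]]
[10] [C=3 | E=∅ | K=[let x :: let u]]
[11] [C=x | E={x↦3} | K=[let u]]
[12] [C=(3 * -2) | E={u↦3} | K=∅]
[13] [C=3 | E={u↦3} | K=[mulR]]
[14] [C=-2 | E={u↦3} | K=[mulL(3)]]
→ final value -6

Answer: -6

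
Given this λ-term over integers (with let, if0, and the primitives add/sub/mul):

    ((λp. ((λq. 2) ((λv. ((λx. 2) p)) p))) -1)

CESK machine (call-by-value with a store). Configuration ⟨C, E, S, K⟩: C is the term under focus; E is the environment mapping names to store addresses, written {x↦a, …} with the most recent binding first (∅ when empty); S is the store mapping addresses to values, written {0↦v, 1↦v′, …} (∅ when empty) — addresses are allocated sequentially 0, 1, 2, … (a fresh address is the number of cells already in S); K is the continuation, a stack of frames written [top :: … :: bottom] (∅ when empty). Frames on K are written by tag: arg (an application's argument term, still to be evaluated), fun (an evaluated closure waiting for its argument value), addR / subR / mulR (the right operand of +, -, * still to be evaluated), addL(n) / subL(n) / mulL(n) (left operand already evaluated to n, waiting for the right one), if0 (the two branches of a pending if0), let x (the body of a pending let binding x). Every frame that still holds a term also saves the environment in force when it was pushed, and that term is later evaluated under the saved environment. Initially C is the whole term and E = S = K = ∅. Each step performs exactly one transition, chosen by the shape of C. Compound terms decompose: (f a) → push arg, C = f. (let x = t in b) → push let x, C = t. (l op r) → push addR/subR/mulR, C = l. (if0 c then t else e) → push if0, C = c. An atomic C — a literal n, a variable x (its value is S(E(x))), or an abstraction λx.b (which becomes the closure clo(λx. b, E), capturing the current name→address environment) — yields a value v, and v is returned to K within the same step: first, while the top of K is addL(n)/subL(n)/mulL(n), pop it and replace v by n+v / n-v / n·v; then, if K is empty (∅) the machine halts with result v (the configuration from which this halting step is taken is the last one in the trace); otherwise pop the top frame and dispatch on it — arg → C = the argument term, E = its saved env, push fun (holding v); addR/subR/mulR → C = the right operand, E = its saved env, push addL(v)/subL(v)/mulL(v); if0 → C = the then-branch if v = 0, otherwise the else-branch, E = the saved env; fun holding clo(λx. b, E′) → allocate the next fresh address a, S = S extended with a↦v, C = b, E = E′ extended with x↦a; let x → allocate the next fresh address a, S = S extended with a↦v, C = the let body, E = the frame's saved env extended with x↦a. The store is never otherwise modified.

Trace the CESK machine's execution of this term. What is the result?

Answer: 2

Derivation:
step 0: ⟨C=((λp. ((λq. 2) ((λv. ((λx. 2) p)) p))) -1); E=∅; S=∅; K=∅⟩
step 1: ⟨C=(λp. ((λq. 2) ((λv. ((λx. 2) p)) p))); E=∅; S=∅; K=[arg]⟩
step 2: ⟨C=-1; E=∅; S=∅; K=[fun]⟩
step 3: ⟨C=((λq. 2) ((λv. ((λx. 2) p)) p)); E={p↦0}; S={0↦-1}; K=∅⟩
step 4: ⟨C=(λq. 2); E={p↦0}; S={0↦-1}; K=[arg]⟩
step 5: ⟨C=((λv. ((λx. 2) p)) p); E={p↦0}; S={0↦-1}; K=[fun]⟩
step 6: ⟨C=(λv. ((λx. 2) p)); E={p↦0}; S={0↦-1}; K=[arg :: fun]⟩
step 7: ⟨C=p; E={p↦0}; S={0↦-1}; K=[fun :: fun]⟩
step 8: ⟨C=((λx. 2) p); E={v↦1, p↦0}; S={0↦-1, 1↦-1}; K=[fun]⟩
step 9: ⟨C=(λx. 2); E={v↦1, p↦0}; S={0↦-1, 1↦-1}; K=[arg :: fun]⟩
step 10: ⟨C=p; E={v↦1, p↦0}; S={0↦-1, 1↦-1}; K=[fun :: fun]⟩
step 11: ⟨C=2; E={x↦2, v↦1, p↦0}; S={0↦-1, 1↦-1, 2↦-1}; K=[fun]⟩
step 12: ⟨C=2; E={q↦3, p↦0}; S={0↦-1, 1↦-1, 2↦-1, 3↦2}; K=∅⟩
→ final value 2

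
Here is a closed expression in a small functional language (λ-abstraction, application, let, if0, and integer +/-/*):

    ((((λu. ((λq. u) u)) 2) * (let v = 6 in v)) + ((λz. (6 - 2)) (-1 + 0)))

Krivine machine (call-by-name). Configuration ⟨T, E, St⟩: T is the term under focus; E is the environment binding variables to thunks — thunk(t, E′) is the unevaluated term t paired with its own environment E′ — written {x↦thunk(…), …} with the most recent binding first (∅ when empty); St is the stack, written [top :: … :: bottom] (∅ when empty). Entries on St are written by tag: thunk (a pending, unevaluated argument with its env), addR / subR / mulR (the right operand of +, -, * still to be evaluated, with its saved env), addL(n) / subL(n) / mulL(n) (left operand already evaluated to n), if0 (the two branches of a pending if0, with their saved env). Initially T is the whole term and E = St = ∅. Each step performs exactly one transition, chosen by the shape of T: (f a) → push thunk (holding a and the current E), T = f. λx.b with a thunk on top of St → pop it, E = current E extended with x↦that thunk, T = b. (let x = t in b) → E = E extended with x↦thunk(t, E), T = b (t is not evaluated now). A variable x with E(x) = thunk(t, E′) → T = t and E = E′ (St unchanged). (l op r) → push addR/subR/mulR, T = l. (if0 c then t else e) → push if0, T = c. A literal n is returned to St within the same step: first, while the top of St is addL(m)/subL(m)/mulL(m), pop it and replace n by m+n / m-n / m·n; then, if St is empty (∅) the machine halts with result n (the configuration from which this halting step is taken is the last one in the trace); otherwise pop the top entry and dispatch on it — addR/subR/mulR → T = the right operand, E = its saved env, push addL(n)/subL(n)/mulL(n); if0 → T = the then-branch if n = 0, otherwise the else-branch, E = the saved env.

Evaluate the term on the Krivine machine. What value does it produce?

step 0: ⟨T=((((λu. ((λq. u) u)) 2) * (let v = 6 in v)) + ((λz. (6 - 2)) (-1 + 0))); E=∅; St=∅⟩
step 1: ⟨T=(((λu. ((λq. u) u)) 2) * (let v = 6 in v)); E=∅; St=[addR]⟩
step 2: ⟨T=((λu. ((λq. u) u)) 2); E=∅; St=[mulR :: addR]⟩
step 3: ⟨T=(λu. ((λq. u) u)); E=∅; St=[thunk :: mulR :: addR]⟩
step 4: ⟨T=((λq. u) u); E={u↦thunk(2, ∅)}; St=[mulR :: addR]⟩
step 5: ⟨T=(λq. u); E={u↦thunk(2, ∅)}; St=[thunk :: mulR :: addR]⟩
step 6: ⟨T=u; E={q↦thunk(u, {u↦thunk(2, ∅)}), u↦thunk(2, ∅)}; St=[mulR :: addR]⟩
step 7: ⟨T=2; E=∅; St=[mulR :: addR]⟩
step 8: ⟨T=(let v = 6 in v); E=∅; St=[mulL(2) :: addR]⟩
step 9: ⟨T=v; E={v↦thunk(6, ∅)}; St=[mulL(2) :: addR]⟩
step 10: ⟨T=6; E=∅; St=[mulL(2) :: addR]⟩
step 11: ⟨T=((λz. (6 - 2)) (-1 + 0)); E=∅; St=[addL(12)]⟩
step 12: ⟨T=(λz. (6 - 2)); E=∅; St=[thunk :: addL(12)]⟩
step 13: ⟨T=(6 - 2); E={z↦thunk((-1 + 0), ∅)}; St=[addL(12)]⟩
step 14: ⟨T=6; E={z↦thunk((-1 + 0), ∅)}; St=[subR :: addL(12)]⟩
step 15: ⟨T=2; E={z↦thunk((-1 + 0), ∅)}; St=[subL(6) :: addL(12)]⟩
→ final value 16

Answer: 16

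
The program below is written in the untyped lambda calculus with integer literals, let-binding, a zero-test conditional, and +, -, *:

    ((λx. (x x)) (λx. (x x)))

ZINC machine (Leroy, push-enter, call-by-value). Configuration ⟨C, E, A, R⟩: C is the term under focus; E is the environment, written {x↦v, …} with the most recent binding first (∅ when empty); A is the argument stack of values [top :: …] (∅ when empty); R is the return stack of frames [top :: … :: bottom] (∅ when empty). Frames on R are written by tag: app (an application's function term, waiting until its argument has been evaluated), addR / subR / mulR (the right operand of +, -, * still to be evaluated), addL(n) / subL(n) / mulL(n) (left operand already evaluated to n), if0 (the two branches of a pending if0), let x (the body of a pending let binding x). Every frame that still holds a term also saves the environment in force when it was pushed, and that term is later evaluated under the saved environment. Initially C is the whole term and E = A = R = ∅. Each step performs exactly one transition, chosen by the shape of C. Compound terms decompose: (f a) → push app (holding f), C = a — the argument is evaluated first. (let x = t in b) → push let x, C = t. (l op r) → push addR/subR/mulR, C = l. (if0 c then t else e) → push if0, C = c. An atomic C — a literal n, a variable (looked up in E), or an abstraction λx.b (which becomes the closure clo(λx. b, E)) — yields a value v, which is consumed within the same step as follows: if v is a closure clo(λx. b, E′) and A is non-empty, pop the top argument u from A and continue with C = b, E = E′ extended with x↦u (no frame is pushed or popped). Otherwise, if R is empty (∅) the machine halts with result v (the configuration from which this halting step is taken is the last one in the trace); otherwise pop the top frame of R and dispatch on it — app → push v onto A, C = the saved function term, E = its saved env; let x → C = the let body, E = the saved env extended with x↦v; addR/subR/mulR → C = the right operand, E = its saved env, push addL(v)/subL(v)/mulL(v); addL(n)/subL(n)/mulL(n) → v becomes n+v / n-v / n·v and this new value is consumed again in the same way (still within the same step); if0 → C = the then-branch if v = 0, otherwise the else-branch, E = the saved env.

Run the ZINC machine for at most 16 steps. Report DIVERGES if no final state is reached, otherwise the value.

Answer: DIVERGES (no final state within 16 steps)

Derivation:
t=0: [C=((λx. (x x)) (λx. (x x))) | E=∅ | A=∅ | R=∅]
t=1: [C=(λx. (x x)) | E=∅ | A=∅ | R=[app]]
t=2: [C=(λx. (x x)) | E=∅ | A=[clo(λx. (x x), ∅)] | R=∅]
t=3: [C=(x x) | E={x↦clo(λx. (x x), ∅)} | A=∅ | R=∅]
t=4: [C=x | E={x↦clo(λx. (x x), ∅)} | A=∅ | R=[app]]
t=5: [C=x | E={x↦clo(λx. (x x), ∅)} | A=[clo(λx. (x x), ∅)] | R=∅]
… configuration repeats with period 3 (steps 3–5 recur indefinitely) …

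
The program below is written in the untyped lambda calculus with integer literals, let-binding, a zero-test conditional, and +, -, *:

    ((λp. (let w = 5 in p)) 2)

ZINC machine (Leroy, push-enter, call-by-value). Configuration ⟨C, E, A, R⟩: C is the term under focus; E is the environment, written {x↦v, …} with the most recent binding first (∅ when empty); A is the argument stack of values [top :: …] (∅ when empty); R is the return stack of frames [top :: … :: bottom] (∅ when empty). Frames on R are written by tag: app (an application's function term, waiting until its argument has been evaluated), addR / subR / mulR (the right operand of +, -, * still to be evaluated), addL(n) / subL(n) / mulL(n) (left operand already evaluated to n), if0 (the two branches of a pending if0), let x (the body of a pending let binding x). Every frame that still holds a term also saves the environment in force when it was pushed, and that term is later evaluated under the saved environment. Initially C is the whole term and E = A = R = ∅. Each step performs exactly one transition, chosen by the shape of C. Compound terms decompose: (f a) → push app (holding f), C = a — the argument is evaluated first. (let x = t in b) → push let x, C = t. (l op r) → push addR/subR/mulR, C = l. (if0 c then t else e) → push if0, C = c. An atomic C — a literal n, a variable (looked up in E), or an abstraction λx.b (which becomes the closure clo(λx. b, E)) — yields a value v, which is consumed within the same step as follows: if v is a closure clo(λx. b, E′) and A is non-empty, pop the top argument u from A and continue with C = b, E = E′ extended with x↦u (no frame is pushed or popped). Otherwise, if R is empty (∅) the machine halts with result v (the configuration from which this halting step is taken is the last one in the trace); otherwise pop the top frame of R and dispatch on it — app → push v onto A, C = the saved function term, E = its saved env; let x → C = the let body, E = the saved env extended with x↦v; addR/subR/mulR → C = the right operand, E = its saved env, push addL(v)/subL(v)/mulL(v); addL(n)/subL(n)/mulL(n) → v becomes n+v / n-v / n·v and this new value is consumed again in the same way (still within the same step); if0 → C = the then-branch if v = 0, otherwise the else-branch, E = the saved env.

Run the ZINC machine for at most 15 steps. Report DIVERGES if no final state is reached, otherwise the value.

[0] ⟨C=((λp. (let w = 5 in p)) 2); E=∅; A=∅; R=∅⟩
[1] ⟨C=2; E=∅; A=∅; R=[app]⟩
[2] ⟨C=(λp. (let w = 5 in p)); E=∅; A=[2]; R=∅⟩
[3] ⟨C=(let w = 5 in p); E={p↦2}; A=∅; R=∅⟩
[4] ⟨C=5; E={p↦2}; A=∅; R=[let w]⟩
[5] ⟨C=p; E={w↦5, p↦2}; A=∅; R=∅⟩
→ final value 2

Answer: 2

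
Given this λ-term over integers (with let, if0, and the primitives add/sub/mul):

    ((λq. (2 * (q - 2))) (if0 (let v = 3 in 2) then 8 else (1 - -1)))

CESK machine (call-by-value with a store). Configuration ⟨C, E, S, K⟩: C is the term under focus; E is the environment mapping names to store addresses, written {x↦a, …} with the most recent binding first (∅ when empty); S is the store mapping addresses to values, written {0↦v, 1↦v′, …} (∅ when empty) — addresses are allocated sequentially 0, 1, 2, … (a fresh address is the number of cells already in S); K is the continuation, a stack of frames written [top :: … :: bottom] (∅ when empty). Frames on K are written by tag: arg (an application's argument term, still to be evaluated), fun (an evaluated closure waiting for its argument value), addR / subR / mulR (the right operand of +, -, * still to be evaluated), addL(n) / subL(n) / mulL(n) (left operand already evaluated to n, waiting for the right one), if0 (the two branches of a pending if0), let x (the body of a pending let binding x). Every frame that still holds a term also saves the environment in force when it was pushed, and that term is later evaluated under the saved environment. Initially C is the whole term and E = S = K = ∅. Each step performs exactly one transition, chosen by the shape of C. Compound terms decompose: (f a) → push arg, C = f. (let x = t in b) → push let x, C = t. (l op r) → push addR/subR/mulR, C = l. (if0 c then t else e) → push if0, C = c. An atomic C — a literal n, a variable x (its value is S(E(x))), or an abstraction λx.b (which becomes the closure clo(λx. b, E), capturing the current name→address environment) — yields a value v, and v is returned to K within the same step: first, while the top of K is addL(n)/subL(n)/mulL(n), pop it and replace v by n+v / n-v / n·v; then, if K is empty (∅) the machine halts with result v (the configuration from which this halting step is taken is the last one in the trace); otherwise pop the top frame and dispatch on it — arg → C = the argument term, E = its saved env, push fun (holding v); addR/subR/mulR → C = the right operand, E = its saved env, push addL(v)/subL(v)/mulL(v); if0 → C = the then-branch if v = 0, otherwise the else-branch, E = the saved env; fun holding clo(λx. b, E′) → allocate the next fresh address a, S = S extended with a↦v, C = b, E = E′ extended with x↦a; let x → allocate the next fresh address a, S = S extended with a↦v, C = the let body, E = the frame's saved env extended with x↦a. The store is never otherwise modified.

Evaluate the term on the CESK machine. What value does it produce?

Answer: 0

Derivation:
[0] [C=((λq. (2 * (q - 2))) (if0 (let v = 3 in 2) then 8 else (1 - -1))) | E=∅ | S=∅ | K=∅]
[1] [C=(λq. (2 * (q - 2))) | E=∅ | S=∅ | K=[arg]]
[2] [C=(if0 (let v = 3 in 2) then 8 else (1 - -1)) | E=∅ | S=∅ | K=[fun]]
[3] [C=(let v = 3 in 2) | E=∅ | S=∅ | K=[if0 :: fun]]
[4] [C=3 | E=∅ | S=∅ | K=[let v :: if0 :: fun]]
[5] [C=2 | E={v↦0} | S={0↦3} | K=[if0 :: fun]]
[6] [C=(1 - -1) | E=∅ | S={0↦3} | K=[fun]]
[7] [C=1 | E=∅ | S={0↦3} | K=[subR :: fun]]
[8] [C=-1 | E=∅ | S={0↦3} | K=[subL(1) :: fun]]
[9] [C=(2 * (q - 2)) | E={q↦1} | S={0↦3, 1↦2} | K=∅]
[10] [C=2 | E={q↦1} | S={0↦3, 1↦2} | K=[mulR]]
[11] [C=(q - 2) | E={q↦1} | S={0↦3, 1↦2} | K=[mulL(2)]]
[12] [C=q | E={q↦1} | S={0↦3, 1↦2} | K=[subR :: mulL(2)]]
[13] [C=2 | E={q↦1} | S={0↦3, 1↦2} | K=[subL(2) :: mulL(2)]]
→ final value 0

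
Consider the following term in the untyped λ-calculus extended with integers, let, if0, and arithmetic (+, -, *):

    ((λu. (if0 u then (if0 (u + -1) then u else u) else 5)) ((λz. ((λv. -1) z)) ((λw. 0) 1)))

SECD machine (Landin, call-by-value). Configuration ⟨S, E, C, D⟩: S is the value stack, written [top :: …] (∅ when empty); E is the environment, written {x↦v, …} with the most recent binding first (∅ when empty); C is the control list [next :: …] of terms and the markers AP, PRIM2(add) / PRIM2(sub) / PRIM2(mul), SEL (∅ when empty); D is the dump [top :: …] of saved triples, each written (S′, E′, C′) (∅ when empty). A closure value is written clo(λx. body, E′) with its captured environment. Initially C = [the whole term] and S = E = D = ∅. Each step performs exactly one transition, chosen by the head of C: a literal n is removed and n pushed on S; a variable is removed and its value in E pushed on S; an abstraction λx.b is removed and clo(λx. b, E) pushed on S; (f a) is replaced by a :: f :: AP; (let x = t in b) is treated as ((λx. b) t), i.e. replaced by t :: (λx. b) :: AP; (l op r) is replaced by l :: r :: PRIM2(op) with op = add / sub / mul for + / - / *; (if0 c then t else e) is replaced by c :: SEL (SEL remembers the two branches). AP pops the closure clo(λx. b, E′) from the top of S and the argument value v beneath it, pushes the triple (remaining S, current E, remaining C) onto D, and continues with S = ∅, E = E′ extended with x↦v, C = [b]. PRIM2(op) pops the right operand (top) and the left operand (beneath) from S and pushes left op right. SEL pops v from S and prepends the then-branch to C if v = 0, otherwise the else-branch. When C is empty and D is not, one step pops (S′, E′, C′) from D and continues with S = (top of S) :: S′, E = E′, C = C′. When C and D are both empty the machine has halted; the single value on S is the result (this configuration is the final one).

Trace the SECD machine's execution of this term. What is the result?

t=0: <S=∅, E=∅, C=[((λu. (if0 u then (if0 (u + -1) then u else u) else 5)) ((λz. ((λv. -1) z)) ((λw. 0) 1)))], D=∅>
t=1: <S=∅, E=∅, C=[((λz. ((λv. -1) z)) ((λw. 0) 1)) :: (λu. (if0 u then (if0 (u + -1) then u else u) else 5)) :: AP], D=∅>
t=2: <S=∅, E=∅, C=[((λw. 0) 1) :: (λz. ((λv. -1) z)) :: AP :: (λu. (if0 u then (if0 (u + -1) then u else u) else 5)) :: AP], D=∅>
t=3: <S=∅, E=∅, C=[1 :: (λw. 0) :: AP :: (λz. ((λv. -1) z)) :: AP :: (λu. (if0 u then (if0 (u + -1) then u else u) else 5)) :: AP], D=∅>
t=4: <S=[1], E=∅, C=[(λw. 0) :: AP :: (λz. ((λv. -1) z)) :: AP :: (λu. (if0 u then (if0 (u + -1) then u else u) else 5)) :: AP], D=∅>
t=5: <S=[clo(λw. 0, ∅) :: 1], E=∅, C=[AP :: (λz. ((λv. -1) z)) :: AP :: (λu. (if0 u then (if0 (u + -1) then u else u) else 5)) :: AP], D=∅>
t=6: <S=∅, E={w↦1}, C=[0], D=[(∅, ∅, [(λz. ((λv. -1) z)) :: AP :: (λu. (if0 u then (if0 (u + -1) then u else u) else 5)) :: AP])]>
t=7: <S=[0], E={w↦1}, C=∅, D=[(∅, ∅, [(λz. ((λv. -1) z)) :: AP :: (λu. (if0 u then (if0 (u + -1) then u else u) else 5)) :: AP])]>
t=8: <S=[0], E=∅, C=[(λz. ((λv. -1) z)) :: AP :: (λu. (if0 u then (if0 (u + -1) then u else u) else 5)) :: AP], D=∅>
t=9: <S=[clo(λz. ((λv. -1) z), ∅) :: 0], E=∅, C=[AP :: (λu. (if0 u then (if0 (u + -1) then u else u) else 5)) :: AP], D=∅>
t=10: <S=∅, E={z↦0}, C=[((λv. -1) z)], D=[(∅, ∅, [(λu. (if0 u then (if0 (u + -1) then u else u) else 5)) :: AP])]>
t=11: <S=∅, E={z↦0}, C=[z :: (λv. -1) :: AP], D=[(∅, ∅, [(λu. (if0 u then (if0 (u + -1) then u else u) else 5)) :: AP])]>
t=12: <S=[0], E={z↦0}, C=[(λv. -1) :: AP], D=[(∅, ∅, [(λu. (if0 u then (if0 (u + -1) then u else u) else 5)) :: AP])]>
t=13: <S=[clo(λv. -1, {z↦0}) :: 0], E={z↦0}, C=[AP], D=[(∅, ∅, [(λu. (if0 u then (if0 (u + -1) then u else u) else 5)) :: AP])]>
t=14: <S=∅, E={v↦0, z↦0}, C=[-1], D=[(∅, {z↦0}, ∅) :: (∅, ∅, [(λu. (if0 u then (if0 (u + -1) then u else u) else 5)) :: AP])]>
t=15: <S=[-1], E={v↦0, z↦0}, C=∅, D=[(∅, {z↦0}, ∅) :: (∅, ∅, [(λu. (if0 u then (if0 (u + -1) then u else u) else 5)) :: AP])]>
t=16: <S=[-1], E={z↦0}, C=∅, D=[(∅, ∅, [(λu. (if0 u then (if0 (u + -1) then u else u) else 5)) :: AP])]>
t=17: <S=[-1], E=∅, C=[(λu. (if0 u then (if0 (u + -1) then u else u) else 5)) :: AP], D=∅>
t=18: <S=[clo(λu. (if0 u then (if0 (u + -1) then u else u) else 5), ∅) :: -1], E=∅, C=[AP], D=∅>
t=19: <S=∅, E={u↦-1}, C=[(if0 u then (if0 (u + -1) then u else u) else 5)], D=[(∅, ∅, ∅)]>
t=20: <S=∅, E={u↦-1}, C=[u :: SEL], D=[(∅, ∅, ∅)]>
t=21: <S=[-1], E={u↦-1}, C=[SEL], D=[(∅, ∅, ∅)]>
t=22: <S=∅, E={u↦-1}, C=[5], D=[(∅, ∅, ∅)]>
t=23: <S=[5], E={u↦-1}, C=∅, D=[(∅, ∅, ∅)]>
t=24: <S=[5], E=∅, C=∅, D=∅>
→ final value 5

Answer: 5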